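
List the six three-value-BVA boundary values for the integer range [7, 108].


Range: [7, 108]
Boundaries: just below min, min, min+1, max-1, max, just above max
Values: [6, 7, 8, 107, 108, 109]

[6, 7, 8, 107, 108, 109]


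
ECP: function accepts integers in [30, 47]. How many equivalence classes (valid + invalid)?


Valid range: [30, 47]
Class 1: x < 30 — invalid
Class 2: 30 ≤ x ≤ 47 — valid
Class 3: x > 47 — invalid
Total equivalence classes: 3

3 equivalence classes


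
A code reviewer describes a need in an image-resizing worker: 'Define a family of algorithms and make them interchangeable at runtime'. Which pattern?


This matches the Strategy pattern

Strategy


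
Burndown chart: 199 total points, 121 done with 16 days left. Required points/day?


Formula: Required rate = Remaining points / Days left
Remaining = 199 - 121 = 78 points
Required rate = 78 / 16 = 4.88 points/day

4.88 points/day


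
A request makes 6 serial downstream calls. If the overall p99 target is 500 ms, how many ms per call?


Formula: per_stage = total_budget / stages
per_stage = 500 / 6
per_stage = 83.33 ms

83.33 ms


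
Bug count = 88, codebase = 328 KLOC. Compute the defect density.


Defect density = defects / KLOC
Defect density = 88 / 328
Defect density = 0.268 defects/KLOC

0.268 defects/KLOC


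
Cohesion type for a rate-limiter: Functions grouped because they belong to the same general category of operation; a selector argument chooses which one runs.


Reasoning: Grouped by category of activity, not by data or sequence
Type: Logical cohesion

Logical cohesion


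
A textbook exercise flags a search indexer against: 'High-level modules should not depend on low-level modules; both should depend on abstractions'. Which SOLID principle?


This describes the Dependency Inversion Principle (DIP)

Dependency Inversion Principle (DIP)


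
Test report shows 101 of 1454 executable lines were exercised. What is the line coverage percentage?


Coverage = covered / total * 100
Coverage = 101 / 1454 * 100
Coverage = 6.95%

6.95%


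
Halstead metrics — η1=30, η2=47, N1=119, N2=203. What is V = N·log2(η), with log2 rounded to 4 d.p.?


Formula: V = N * log2(η), where N = N1 + N2 and η = η1 + η2
η = 30 + 47 = 77
N = 119 + 203 = 322
log2(77) ≈ 6.2668
V = 322 * 6.2668 = 2017.91

2017.91


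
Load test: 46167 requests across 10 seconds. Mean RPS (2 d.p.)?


Formula: throughput = requests / seconds
throughput = 46167 / 10
throughput = 4616.7 requests/second

4616.7 requests/second


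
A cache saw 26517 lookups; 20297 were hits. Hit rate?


Formula: hit rate = hits / (hits + misses) * 100
hit rate = 20297 / (20297 + 6220) * 100
hit rate = 20297 / 26517 * 100
hit rate = 76.54%

76.54%


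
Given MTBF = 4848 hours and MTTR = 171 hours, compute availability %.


Availability = MTBF / (MTBF + MTTR)
Availability = 4848 / (4848 + 171)
Availability = 4848 / 5019
Availability = 96.5929%

96.5929%


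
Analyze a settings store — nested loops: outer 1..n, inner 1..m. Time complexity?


Reasoning: product of independent bounds
Complexity: O(n*m)

O(n*m)


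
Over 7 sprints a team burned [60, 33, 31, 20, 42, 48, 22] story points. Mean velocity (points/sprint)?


Formula: Avg velocity = Total points / Number of sprints
Points: [60, 33, 31, 20, 42, 48, 22]
Sum = 60 + 33 + 31 + 20 + 42 + 48 + 22 = 256
Avg velocity = 256 / 7 = 36.57 points/sprint

36.57 points/sprint


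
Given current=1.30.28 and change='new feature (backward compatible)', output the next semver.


Current: 1.30.28
Change category: 'new feature (backward compatible)' → minor bump
SemVer rule: minor bump → increment MINOR, reset PATCH to 0 (MAJOR unchanged)
New: 1.31.0

1.31.0


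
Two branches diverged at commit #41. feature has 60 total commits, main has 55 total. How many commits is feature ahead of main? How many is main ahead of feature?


Common ancestor: commit #41
feature commits after divergence: 60 - 41 = 19
main commits after divergence: 55 - 41 = 14
feature is 19 commits ahead of main
main is 14 commits ahead of feature

feature ahead: 19, main ahead: 14


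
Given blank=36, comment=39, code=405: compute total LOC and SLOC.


Total LOC = blank + comment + code
Total LOC = 36 + 39 + 405 = 480
SLOC (source only) = code = 405

Total LOC: 480, SLOC: 405


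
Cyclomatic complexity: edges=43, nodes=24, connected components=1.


Formula: V(G) = E - N + 2P
V(G) = 43 - 24 + 2*1
V(G) = 19 + 2
V(G) = 21

21


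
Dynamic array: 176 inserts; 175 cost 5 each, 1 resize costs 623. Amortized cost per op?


Formula: Amortized cost = Total cost / Operations
Total cost = (175 * 5) + (1 * 623)
Total cost = 875 + 623 = 1498
Amortized = 1498 / 176 = 8.5114

8.5114


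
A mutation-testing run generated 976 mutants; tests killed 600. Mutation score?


Mutation score = killed / total * 100
Mutation score = 600 / 976 * 100
Mutation score = 61.48%

61.48%


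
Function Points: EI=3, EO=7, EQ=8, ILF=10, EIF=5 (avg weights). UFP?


UFP = EI*4 + EO*5 + EQ*4 + ILF*10 + EIF*7
UFP = 3*4 + 7*5 + 8*4 + 10*10 + 5*7
UFP = 12 + 35 + 32 + 100 + 35
UFP = 214

214


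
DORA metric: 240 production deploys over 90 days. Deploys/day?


Formula: deployments per day = releases / days
= 240 / 90
= 2.667 deploys/day
(equivalently, 18.67 deploys/week)

2.667 deploys/day


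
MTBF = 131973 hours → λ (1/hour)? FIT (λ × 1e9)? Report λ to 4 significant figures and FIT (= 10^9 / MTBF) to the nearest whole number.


Formula: λ = 1 / MTBF; FIT = λ × 1e9 = 1e9 / MTBF
λ = 1 / 131973 ≈ 7.577e-06 failures/hour
FIT = 1e9 / 131973 ≈ 7577 failures per 1e9 hours (nearest whole number)

λ = 7.577e-06 /h, FIT = 7577


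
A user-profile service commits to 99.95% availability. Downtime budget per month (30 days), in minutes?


Formula: allowed downtime = period * (100 - SLA) / 100
Period (month (30 days)) = 43200 minutes
Unavailability fraction = (100 - 99.95) / 100
Allowed downtime = 43200 * (100 - 99.95) / 100
Allowed downtime = 21.6 minutes

21.6 minutes


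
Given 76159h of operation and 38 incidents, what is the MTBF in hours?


Formula: MTBF = Total operating time / Number of failures
MTBF = 76159 / 38
MTBF = 2004.18 hours

2004.18 hours


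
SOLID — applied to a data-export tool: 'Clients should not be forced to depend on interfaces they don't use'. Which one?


This describes the Interface Segregation Principle (ISP)

Interface Segregation Principle (ISP)


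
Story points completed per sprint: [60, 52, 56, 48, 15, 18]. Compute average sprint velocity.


Formula: Avg velocity = Total points / Number of sprints
Points: [60, 52, 56, 48, 15, 18]
Sum = 60 + 52 + 56 + 48 + 15 + 18 = 249
Avg velocity = 249 / 6 = 41.5 points/sprint

41.5 points/sprint


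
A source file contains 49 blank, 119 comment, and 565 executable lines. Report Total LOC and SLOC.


Total LOC = blank + comment + code
Total LOC = 49 + 119 + 565 = 733
SLOC (source only) = code = 565

Total LOC: 733, SLOC: 565


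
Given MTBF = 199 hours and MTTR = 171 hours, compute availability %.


Availability = MTBF / (MTBF + MTTR)
Availability = 199 / (199 + 171)
Availability = 199 / 370
Availability = 53.7838%

53.7838%


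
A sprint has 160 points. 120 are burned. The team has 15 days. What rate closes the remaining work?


Formula: Required rate = Remaining points / Days left
Remaining = 160 - 120 = 40 points
Required rate = 40 / 15 = 2.67 points/day

2.67 points/day


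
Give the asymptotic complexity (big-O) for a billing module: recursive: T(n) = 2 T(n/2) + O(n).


Reasoning: master theorem case 2 (merge-sort recurrence)
Complexity: O(n log n)

O(n log n)


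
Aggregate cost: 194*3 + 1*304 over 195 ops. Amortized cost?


Formula: Amortized cost = Total cost / Operations
Total cost = (194 * 3) + (1 * 304)
Total cost = 582 + 304 = 886
Amortized = 886 / 195 = 4.5436

4.5436


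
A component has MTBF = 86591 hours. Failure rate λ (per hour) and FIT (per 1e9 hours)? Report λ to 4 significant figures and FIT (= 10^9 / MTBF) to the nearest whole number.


Formula: λ = 1 / MTBF; FIT = λ × 1e9 = 1e9 / MTBF
λ = 1 / 86591 ≈ 1.155e-05 failures/hour
FIT = 1e9 / 86591 ≈ 11549 failures per 1e9 hours (nearest whole number)

λ = 1.155e-05 /h, FIT = 11549


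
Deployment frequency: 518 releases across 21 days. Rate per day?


Formula: deployments per day = releases / days
= 518 / 21
= 24.667 deploys/day
(equivalently, 172.67 deploys/week)

24.667 deploys/day


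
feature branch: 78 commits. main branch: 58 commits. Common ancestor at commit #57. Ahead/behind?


Common ancestor: commit #57
feature commits after divergence: 78 - 57 = 21
main commits after divergence: 58 - 57 = 1
feature is 21 commits ahead of main
main is 1 commits ahead of feature

feature ahead: 21, main ahead: 1


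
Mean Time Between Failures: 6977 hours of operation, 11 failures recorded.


Formula: MTBF = Total operating time / Number of failures
MTBF = 6977 / 11
MTBF = 634.27 hours

634.27 hours


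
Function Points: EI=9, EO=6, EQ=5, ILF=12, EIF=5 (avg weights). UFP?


UFP = EI*4 + EO*5 + EQ*4 + ILF*10 + EIF*7
UFP = 9*4 + 6*5 + 5*4 + 12*10 + 5*7
UFP = 36 + 30 + 20 + 120 + 35
UFP = 241

241


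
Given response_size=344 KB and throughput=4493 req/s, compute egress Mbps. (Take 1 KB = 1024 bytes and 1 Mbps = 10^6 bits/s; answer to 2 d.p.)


Formula: Mbps = payload_bytes * RPS * 8 / 1e6
Payload per request = 344 KB = 344 * 1024 = 352256 bytes
Total bytes/sec = 352256 * 4493 = 1582686208
Total bits/sec = 1582686208 * 8 = 12661489664
Mbps = 12661489664 / 1e6 = 12661.49

12661.49 Mbps


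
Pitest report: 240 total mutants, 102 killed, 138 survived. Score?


Mutation score = killed / total * 100
Mutation score = 102 / 240 * 100
Mutation score = 42.5%

42.5%


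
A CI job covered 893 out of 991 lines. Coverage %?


Coverage = covered / total * 100
Coverage = 893 / 991 * 100
Coverage = 90.11%

90.11%


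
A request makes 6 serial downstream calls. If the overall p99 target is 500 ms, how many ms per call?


Formula: per_stage = total_budget / stages
per_stage = 500 / 6
per_stage = 83.33 ms

83.33 ms


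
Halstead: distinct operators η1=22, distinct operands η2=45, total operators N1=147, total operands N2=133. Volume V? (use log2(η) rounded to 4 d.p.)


Formula: V = N * log2(η), where N = N1 + N2 and η = η1 + η2
η = 22 + 45 = 67
N = 147 + 133 = 280
log2(67) ≈ 6.0661
V = 280 * 6.0661 = 1698.51

1698.51


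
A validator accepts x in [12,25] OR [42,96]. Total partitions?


Valid ranges: [12,25] and [42,96]
Class 1: x < 12 — invalid
Class 2: 12 ≤ x ≤ 25 — valid
Class 3: 25 < x < 42 — invalid (gap between ranges)
Class 4: 42 ≤ x ≤ 96 — valid
Class 5: x > 96 — invalid
Total equivalence classes: 5

5 equivalence classes


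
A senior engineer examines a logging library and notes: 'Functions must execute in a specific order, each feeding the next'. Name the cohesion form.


Reasoning: Output of one is input to next
Type: Sequential cohesion

Sequential cohesion


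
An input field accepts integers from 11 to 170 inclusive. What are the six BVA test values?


Range: [11, 170]
Boundaries: just below min, min, min+1, max-1, max, just above max
Values: [10, 11, 12, 169, 170, 171]

[10, 11, 12, 169, 170, 171]


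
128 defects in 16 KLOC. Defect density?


Defect density = defects / KLOC
Defect density = 128 / 16
Defect density = 8.0 defects/KLOC

8.0 defects/KLOC


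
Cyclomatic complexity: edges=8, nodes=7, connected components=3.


Formula: V(G) = E - N + 2P
V(G) = 8 - 7 + 2*3
V(G) = 1 + 6
V(G) = 7

7


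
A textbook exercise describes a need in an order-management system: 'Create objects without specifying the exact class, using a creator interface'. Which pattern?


This matches the Factory Method pattern

Factory Method


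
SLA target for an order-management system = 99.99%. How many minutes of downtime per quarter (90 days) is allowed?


Formula: allowed downtime = period * (100 - SLA) / 100
Period (quarter (90 days)) = 129600 minutes
Unavailability fraction = (100 - 99.99) / 100
Allowed downtime = 129600 * (100 - 99.99) / 100
Allowed downtime = 12.96 minutes

12.96 minutes


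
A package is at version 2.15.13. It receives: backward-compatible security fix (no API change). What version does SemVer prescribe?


Current: 2.15.13
Change category: 'backward-compatible security fix (no API change)' → patch bump
SemVer rule: patch bump → increment PATCH (MAJOR and MINOR unchanged)
New: 2.15.14

2.15.14


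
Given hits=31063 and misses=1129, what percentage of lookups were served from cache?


Formula: hit rate = hits / (hits + misses) * 100
hit rate = 31063 / (31063 + 1129) * 100
hit rate = 31063 / 32192 * 100
hit rate = 96.49%

96.49%


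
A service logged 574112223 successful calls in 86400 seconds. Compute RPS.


Formula: throughput = requests / seconds
throughput = 574112223 / 86400
throughput = 6644.82 requests/second

6644.82 requests/second


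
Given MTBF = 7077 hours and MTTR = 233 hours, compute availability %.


Availability = MTBF / (MTBF + MTTR)
Availability = 7077 / (7077 + 233)
Availability = 7077 / 7310
Availability = 96.8126%

96.8126%


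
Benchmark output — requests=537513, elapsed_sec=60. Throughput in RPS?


Formula: throughput = requests / seconds
throughput = 537513 / 60
throughput = 8958.55 requests/second

8958.55 requests/second


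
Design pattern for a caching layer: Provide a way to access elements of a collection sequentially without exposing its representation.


This matches the Iterator pattern

Iterator


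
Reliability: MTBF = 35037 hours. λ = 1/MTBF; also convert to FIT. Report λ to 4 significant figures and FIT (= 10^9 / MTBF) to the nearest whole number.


Formula: λ = 1 / MTBF; FIT = λ × 1e9 = 1e9 / MTBF
λ = 1 / 35037 ≈ 2.854e-05 failures/hour
FIT = 1e9 / 35037 ≈ 28541 failures per 1e9 hours (nearest whole number)

λ = 2.854e-05 /h, FIT = 28541


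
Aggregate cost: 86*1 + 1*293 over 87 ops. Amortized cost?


Formula: Amortized cost = Total cost / Operations
Total cost = (86 * 1) + (1 * 293)
Total cost = 86 + 293 = 379
Amortized = 379 / 87 = 4.3563

4.3563


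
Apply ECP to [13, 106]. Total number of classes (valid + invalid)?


Valid range: [13, 106]
Class 1: x < 13 — invalid
Class 2: 13 ≤ x ≤ 106 — valid
Class 3: x > 106 — invalid
Total equivalence classes: 3

3 equivalence classes


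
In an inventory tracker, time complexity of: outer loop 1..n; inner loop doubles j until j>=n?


Reasoning: linear outer times logarithmic inner
Complexity: O(n log n)

O(n log n)


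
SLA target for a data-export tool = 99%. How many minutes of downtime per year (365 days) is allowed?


Formula: allowed downtime = period * (100 - SLA) / 100
Period (year (365 days)) = 525600 minutes
Unavailability fraction = (100 - 99.0) / 100
Allowed downtime = 525600 * (100 - 99.0) / 100
Allowed downtime = 5256.0 minutes

5256.0 minutes


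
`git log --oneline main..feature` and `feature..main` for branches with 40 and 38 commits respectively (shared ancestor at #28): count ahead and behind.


Common ancestor: commit #28
feature commits after divergence: 40 - 28 = 12
main commits after divergence: 38 - 28 = 10
feature is 12 commits ahead of main
main is 10 commits ahead of feature

feature ahead: 12, main ahead: 10


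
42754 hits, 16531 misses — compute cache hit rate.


Formula: hit rate = hits / (hits + misses) * 100
hit rate = 42754 / (42754 + 16531) * 100
hit rate = 42754 / 59285 * 100
hit rate = 72.12%

72.12%


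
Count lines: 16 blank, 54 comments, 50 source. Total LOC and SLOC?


Total LOC = blank + comment + code
Total LOC = 16 + 54 + 50 = 120
SLOC (source only) = code = 50

Total LOC: 120, SLOC: 50


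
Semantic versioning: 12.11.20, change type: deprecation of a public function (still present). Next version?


Current: 12.11.20
Change category: 'deprecation of a public function (still present)' → minor bump
SemVer rule: minor bump → increment MINOR, reset PATCH to 0 (MAJOR unchanged)
New: 12.12.0

12.12.0


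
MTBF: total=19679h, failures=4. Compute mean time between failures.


Formula: MTBF = Total operating time / Number of failures
MTBF = 19679 / 4
MTBF = 4919.75 hours

4919.75 hours


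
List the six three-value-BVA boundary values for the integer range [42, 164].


Range: [42, 164]
Boundaries: just below min, min, min+1, max-1, max, just above max
Values: [41, 42, 43, 163, 164, 165]

[41, 42, 43, 163, 164, 165]


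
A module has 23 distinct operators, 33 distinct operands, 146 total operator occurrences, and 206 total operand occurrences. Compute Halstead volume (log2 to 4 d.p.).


Formula: V = N * log2(η), where N = N1 + N2 and η = η1 + η2
η = 23 + 33 = 56
N = 146 + 206 = 352
log2(56) ≈ 5.8074
V = 352 * 5.8074 = 2044.20

2044.20


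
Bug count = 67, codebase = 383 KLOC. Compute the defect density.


Defect density = defects / KLOC
Defect density = 67 / 383
Defect density = 0.175 defects/KLOC

0.175 defects/KLOC


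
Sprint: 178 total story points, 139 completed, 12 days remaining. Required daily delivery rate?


Formula: Required rate = Remaining points / Days left
Remaining = 178 - 139 = 39 points
Required rate = 39 / 12 = 3.25 points/day

3.25 points/day


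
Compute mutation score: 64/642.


Mutation score = killed / total * 100
Mutation score = 64 / 642 * 100
Mutation score = 9.97%

9.97%


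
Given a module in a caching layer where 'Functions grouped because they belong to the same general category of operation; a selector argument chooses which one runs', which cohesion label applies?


Reasoning: Grouped by category of activity, not by data or sequence
Type: Logical cohesion

Logical cohesion


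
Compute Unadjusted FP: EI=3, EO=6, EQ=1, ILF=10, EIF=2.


UFP = EI*4 + EO*5 + EQ*4 + ILF*10 + EIF*7
UFP = 3*4 + 6*5 + 1*4 + 10*10 + 2*7
UFP = 12 + 30 + 4 + 100 + 14
UFP = 160

160


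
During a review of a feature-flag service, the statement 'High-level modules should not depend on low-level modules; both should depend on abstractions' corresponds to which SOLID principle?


This describes the Dependency Inversion Principle (DIP)

Dependency Inversion Principle (DIP)


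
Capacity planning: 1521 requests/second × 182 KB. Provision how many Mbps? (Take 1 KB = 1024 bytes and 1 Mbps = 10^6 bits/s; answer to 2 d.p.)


Formula: Mbps = payload_bytes * RPS * 8 / 1e6
Payload per request = 182 KB = 182 * 1024 = 186368 bytes
Total bytes/sec = 186368 * 1521 = 283465728
Total bits/sec = 283465728 * 8 = 2267725824
Mbps = 2267725824 / 1e6 = 2267.73

2267.73 Mbps


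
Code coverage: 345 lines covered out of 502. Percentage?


Coverage = covered / total * 100
Coverage = 345 / 502 * 100
Coverage = 68.73%

68.73%


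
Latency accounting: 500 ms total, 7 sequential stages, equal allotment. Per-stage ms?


Formula: per_stage = total_budget / stages
per_stage = 500 / 7
per_stage = 71.43 ms

71.43 ms


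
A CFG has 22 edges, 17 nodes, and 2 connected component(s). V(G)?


Formula: V(G) = E - N + 2P
V(G) = 22 - 17 + 2*2
V(G) = 5 + 4
V(G) = 9

9


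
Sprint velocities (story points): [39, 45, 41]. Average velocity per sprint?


Formula: Avg velocity = Total points / Number of sprints
Points: [39, 45, 41]
Sum = 39 + 45 + 41 = 125
Avg velocity = 125 / 3 = 41.67 points/sprint

41.67 points/sprint


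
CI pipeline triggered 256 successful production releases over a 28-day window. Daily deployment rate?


Formula: deployments per day = releases / days
= 256 / 28
= 9.143 deploys/day
(equivalently, 64.0 deploys/week)

9.143 deploys/day


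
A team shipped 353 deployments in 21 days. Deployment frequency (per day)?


Formula: deployments per day = releases / days
= 353 / 21
= 16.81 deploys/day
(equivalently, 117.67 deploys/week)

16.81 deploys/day


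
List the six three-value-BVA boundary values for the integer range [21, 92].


Range: [21, 92]
Boundaries: just below min, min, min+1, max-1, max, just above max
Values: [20, 21, 22, 91, 92, 93]

[20, 21, 22, 91, 92, 93]


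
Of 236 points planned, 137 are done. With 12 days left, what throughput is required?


Formula: Required rate = Remaining points / Days left
Remaining = 236 - 137 = 99 points
Required rate = 99 / 12 = 8.25 points/day

8.25 points/day


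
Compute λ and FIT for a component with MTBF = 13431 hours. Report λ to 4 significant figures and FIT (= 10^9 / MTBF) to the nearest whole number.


Formula: λ = 1 / MTBF; FIT = λ × 1e9 = 1e9 / MTBF
λ = 1 / 13431 ≈ 7.445e-05 failures/hour
FIT = 1e9 / 13431 ≈ 74455 failures per 1e9 hours (nearest whole number)

λ = 7.445e-05 /h, FIT = 74455


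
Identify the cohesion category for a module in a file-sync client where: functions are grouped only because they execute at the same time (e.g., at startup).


Reasoning: Related by timing only
Type: Temporal cohesion

Temporal cohesion


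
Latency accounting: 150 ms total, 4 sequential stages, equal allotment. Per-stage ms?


Formula: per_stage = total_budget / stages
per_stage = 150 / 4
per_stage = 37.5 ms

37.5 ms


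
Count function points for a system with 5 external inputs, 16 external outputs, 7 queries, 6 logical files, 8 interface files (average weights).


UFP = EI*4 + EO*5 + EQ*4 + ILF*10 + EIF*7
UFP = 5*4 + 16*5 + 7*4 + 6*10 + 8*7
UFP = 20 + 80 + 28 + 60 + 56
UFP = 244

244


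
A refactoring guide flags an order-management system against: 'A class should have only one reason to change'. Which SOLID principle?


This describes the Single Responsibility Principle (SRP)

Single Responsibility Principle (SRP)


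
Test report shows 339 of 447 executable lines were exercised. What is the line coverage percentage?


Coverage = covered / total * 100
Coverage = 339 / 447 * 100
Coverage = 75.84%

75.84%


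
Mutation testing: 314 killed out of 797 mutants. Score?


Mutation score = killed / total * 100
Mutation score = 314 / 797 * 100
Mutation score = 39.4%

39.4%


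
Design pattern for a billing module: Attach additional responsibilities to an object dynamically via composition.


This matches the Decorator pattern

Decorator


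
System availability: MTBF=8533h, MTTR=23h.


Availability = MTBF / (MTBF + MTTR)
Availability = 8533 / (8533 + 23)
Availability = 8533 / 8556
Availability = 99.7312%

99.7312%


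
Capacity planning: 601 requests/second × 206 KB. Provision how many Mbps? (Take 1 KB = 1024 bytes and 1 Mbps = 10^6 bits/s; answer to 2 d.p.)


Formula: Mbps = payload_bytes * RPS * 8 / 1e6
Payload per request = 206 KB = 206 * 1024 = 210944 bytes
Total bytes/sec = 210944 * 601 = 126777344
Total bits/sec = 126777344 * 8 = 1014218752
Mbps = 1014218752 / 1e6 = 1014.22

1014.22 Mbps


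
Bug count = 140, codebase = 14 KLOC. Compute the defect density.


Defect density = defects / KLOC
Defect density = 140 / 14
Defect density = 10.0 defects/KLOC

10.0 defects/KLOC


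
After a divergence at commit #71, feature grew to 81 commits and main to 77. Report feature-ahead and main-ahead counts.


Common ancestor: commit #71
feature commits after divergence: 81 - 71 = 10
main commits after divergence: 77 - 71 = 6
feature is 10 commits ahead of main
main is 6 commits ahead of feature

feature ahead: 10, main ahead: 6


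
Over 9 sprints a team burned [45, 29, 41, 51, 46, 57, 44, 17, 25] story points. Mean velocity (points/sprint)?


Formula: Avg velocity = Total points / Number of sprints
Points: [45, 29, 41, 51, 46, 57, 44, 17, 25]
Sum = 45 + 29 + 41 + 51 + 46 + 57 + 44 + 17 + 25 = 355
Avg velocity = 355 / 9 = 39.44 points/sprint

39.44 points/sprint


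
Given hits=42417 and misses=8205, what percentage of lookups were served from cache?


Formula: hit rate = hits / (hits + misses) * 100
hit rate = 42417 / (42417 + 8205) * 100
hit rate = 42417 / 50622 * 100
hit rate = 83.79%

83.79%


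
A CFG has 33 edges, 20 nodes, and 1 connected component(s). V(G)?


Formula: V(G) = E - N + 2P
V(G) = 33 - 20 + 2*1
V(G) = 13 + 2
V(G) = 15

15


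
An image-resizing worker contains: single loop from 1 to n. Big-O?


Reasoning: one pass through n items
Complexity: O(n)

O(n)


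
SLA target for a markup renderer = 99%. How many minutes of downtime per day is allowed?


Formula: allowed downtime = period * (100 - SLA) / 100
Period (day) = 1440 minutes
Unavailability fraction = (100 - 99.0) / 100
Allowed downtime = 1440 * (100 - 99.0) / 100
Allowed downtime = 14.4 minutes

14.4 minutes


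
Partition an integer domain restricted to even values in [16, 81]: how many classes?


Constraint: even integers in [16, 81]
Class 1: x < 16 — out-of-range invalid
Class 2: x in [16,81] but odd — wrong type invalid
Class 3: x in [16,81] and even — valid
Class 4: x > 81 — out-of-range invalid
Total equivalence classes: 4

4 equivalence classes


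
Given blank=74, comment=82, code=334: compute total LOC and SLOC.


Total LOC = blank + comment + code
Total LOC = 74 + 82 + 334 = 490
SLOC (source only) = code = 334

Total LOC: 490, SLOC: 334


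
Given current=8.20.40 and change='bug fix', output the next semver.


Current: 8.20.40
Change category: 'bug fix' → patch bump
SemVer rule: patch bump → increment PATCH (MAJOR and MINOR unchanged)
New: 8.20.41

8.20.41


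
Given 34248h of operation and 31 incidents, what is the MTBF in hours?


Formula: MTBF = Total operating time / Number of failures
MTBF = 34248 / 31
MTBF = 1104.77 hours

1104.77 hours


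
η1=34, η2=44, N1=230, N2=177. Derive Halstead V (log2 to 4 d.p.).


Formula: V = N * log2(η), where N = N1 + N2 and η = η1 + η2
η = 34 + 44 = 78
N = 230 + 177 = 407
log2(78) ≈ 6.2854
V = 407 * 6.2854 = 2558.16

2558.16


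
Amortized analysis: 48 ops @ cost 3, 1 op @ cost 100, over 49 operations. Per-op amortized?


Formula: Amortized cost = Total cost / Operations
Total cost = (48 * 3) + (1 * 100)
Total cost = 144 + 100 = 244
Amortized = 244 / 49 = 4.9796

4.9796


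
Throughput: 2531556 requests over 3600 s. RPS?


Formula: throughput = requests / seconds
throughput = 2531556 / 3600
throughput = 703.21 requests/second

703.21 requests/second


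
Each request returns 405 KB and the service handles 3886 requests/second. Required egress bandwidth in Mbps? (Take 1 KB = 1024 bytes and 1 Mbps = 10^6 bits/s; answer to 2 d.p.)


Formula: Mbps = payload_bytes * RPS * 8 / 1e6
Payload per request = 405 KB = 405 * 1024 = 414720 bytes
Total bytes/sec = 414720 * 3886 = 1611601920
Total bits/sec = 1611601920 * 8 = 12892815360
Mbps = 12892815360 / 1e6 = 12892.82

12892.82 Mbps


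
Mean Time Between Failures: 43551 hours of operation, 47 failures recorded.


Formula: MTBF = Total operating time / Number of failures
MTBF = 43551 / 47
MTBF = 926.62 hours

926.62 hours


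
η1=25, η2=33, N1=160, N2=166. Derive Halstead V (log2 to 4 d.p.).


Formula: V = N * log2(η), where N = N1 + N2 and η = η1 + η2
η = 25 + 33 = 58
N = 160 + 166 = 326
log2(58) ≈ 5.8580
V = 326 * 5.8580 = 1909.71

1909.71


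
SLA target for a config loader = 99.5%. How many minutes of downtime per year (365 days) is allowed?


Formula: allowed downtime = period * (100 - SLA) / 100
Period (year (365 days)) = 525600 minutes
Unavailability fraction = (100 - 99.5) / 100
Allowed downtime = 525600 * (100 - 99.5) / 100
Allowed downtime = 2628.0 minutes

2628.0 minutes


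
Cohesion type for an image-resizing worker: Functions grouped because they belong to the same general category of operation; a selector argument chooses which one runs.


Reasoning: Grouped by category of activity, not by data or sequence
Type: Logical cohesion

Logical cohesion


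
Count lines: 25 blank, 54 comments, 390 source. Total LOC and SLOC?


Total LOC = blank + comment + code
Total LOC = 25 + 54 + 390 = 469
SLOC (source only) = code = 390

Total LOC: 469, SLOC: 390


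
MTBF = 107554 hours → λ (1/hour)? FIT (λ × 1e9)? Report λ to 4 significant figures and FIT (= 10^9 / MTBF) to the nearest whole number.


Formula: λ = 1 / MTBF; FIT = λ × 1e9 = 1e9 / MTBF
λ = 1 / 107554 ≈ 9.298e-06 failures/hour
FIT = 1e9 / 107554 ≈ 9298 failures per 1e9 hours (nearest whole number)

λ = 9.298e-06 /h, FIT = 9298


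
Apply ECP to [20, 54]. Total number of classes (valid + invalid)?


Valid range: [20, 54]
Class 1: x < 20 — invalid
Class 2: 20 ≤ x ≤ 54 — valid
Class 3: x > 54 — invalid
Total equivalence classes: 3

3 equivalence classes


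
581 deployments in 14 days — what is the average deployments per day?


Formula: deployments per day = releases / days
= 581 / 14
= 41.5 deploys/day
(equivalently, 290.5 deploys/week)

41.5 deploys/day


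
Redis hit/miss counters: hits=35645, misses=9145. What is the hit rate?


Formula: hit rate = hits / (hits + misses) * 100
hit rate = 35645 / (35645 + 9145) * 100
hit rate = 35645 / 44790 * 100
hit rate = 79.58%

79.58%


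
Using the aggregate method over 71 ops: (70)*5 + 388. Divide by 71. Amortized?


Formula: Amortized cost = Total cost / Operations
Total cost = (70 * 5) + (1 * 388)
Total cost = 350 + 388 = 738
Amortized = 738 / 71 = 10.3944

10.3944


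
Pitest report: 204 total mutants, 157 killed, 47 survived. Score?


Mutation score = killed / total * 100
Mutation score = 157 / 204 * 100
Mutation score = 76.96%

76.96%


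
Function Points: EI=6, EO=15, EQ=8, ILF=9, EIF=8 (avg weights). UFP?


UFP = EI*4 + EO*5 + EQ*4 + ILF*10 + EIF*7
UFP = 6*4 + 15*5 + 8*4 + 9*10 + 8*7
UFP = 24 + 75 + 32 + 90 + 56
UFP = 277

277


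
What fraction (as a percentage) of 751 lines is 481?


Coverage = covered / total * 100
Coverage = 481 / 751 * 100
Coverage = 64.05%

64.05%


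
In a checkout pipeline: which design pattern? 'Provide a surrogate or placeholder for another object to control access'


This matches the Proxy pattern

Proxy


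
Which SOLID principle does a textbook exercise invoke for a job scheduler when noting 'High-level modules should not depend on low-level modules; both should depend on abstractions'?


This describes the Dependency Inversion Principle (DIP)

Dependency Inversion Principle (DIP)


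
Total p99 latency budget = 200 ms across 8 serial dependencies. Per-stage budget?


Formula: per_stage = total_budget / stages
per_stage = 200 / 8
per_stage = 25.0 ms

25.0 ms


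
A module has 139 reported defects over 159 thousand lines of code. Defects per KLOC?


Defect density = defects / KLOC
Defect density = 139 / 159
Defect density = 0.874 defects/KLOC

0.874 defects/KLOC


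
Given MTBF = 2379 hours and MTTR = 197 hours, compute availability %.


Availability = MTBF / (MTBF + MTTR)
Availability = 2379 / (2379 + 197)
Availability = 2379 / 2576
Availability = 92.3525%

92.3525%


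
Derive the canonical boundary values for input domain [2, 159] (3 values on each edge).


Range: [2, 159]
Boundaries: just below min, min, min+1, max-1, max, just above max
Values: [1, 2, 3, 158, 159, 160]

[1, 2, 3, 158, 159, 160]


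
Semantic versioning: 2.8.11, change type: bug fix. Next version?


Current: 2.8.11
Change category: 'bug fix' → patch bump
SemVer rule: patch bump → increment PATCH (MAJOR and MINOR unchanged)
New: 2.8.12

2.8.12


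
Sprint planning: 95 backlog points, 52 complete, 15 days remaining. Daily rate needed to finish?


Formula: Required rate = Remaining points / Days left
Remaining = 95 - 52 = 43 points
Required rate = 43 / 15 = 2.87 points/day

2.87 points/day


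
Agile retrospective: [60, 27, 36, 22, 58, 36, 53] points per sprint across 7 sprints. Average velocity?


Formula: Avg velocity = Total points / Number of sprints
Points: [60, 27, 36, 22, 58, 36, 53]
Sum = 60 + 27 + 36 + 22 + 58 + 36 + 53 = 292
Avg velocity = 292 / 7 = 41.71 points/sprint

41.71 points/sprint


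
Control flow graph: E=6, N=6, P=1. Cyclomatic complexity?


Formula: V(G) = E - N + 2P
V(G) = 6 - 6 + 2*1
V(G) = 0 + 2
V(G) = 2

2


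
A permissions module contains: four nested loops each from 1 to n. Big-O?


Reasoning: four levels of nesting
Complexity: O(n^4)

O(n^4)


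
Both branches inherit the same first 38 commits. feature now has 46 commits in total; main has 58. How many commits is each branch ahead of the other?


Common ancestor: commit #38
feature commits after divergence: 46 - 38 = 8
main commits after divergence: 58 - 38 = 20
feature is 8 commits ahead of main
main is 20 commits ahead of feature

feature ahead: 8, main ahead: 20


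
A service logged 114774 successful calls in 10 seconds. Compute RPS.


Formula: throughput = requests / seconds
throughput = 114774 / 10
throughput = 11477.4 requests/second

11477.4 requests/second


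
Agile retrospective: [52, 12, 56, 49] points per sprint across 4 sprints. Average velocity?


Formula: Avg velocity = Total points / Number of sprints
Points: [52, 12, 56, 49]
Sum = 52 + 12 + 56 + 49 = 169
Avg velocity = 169 / 4 = 42.25 points/sprint

42.25 points/sprint


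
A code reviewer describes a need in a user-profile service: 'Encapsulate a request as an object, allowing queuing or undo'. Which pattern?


This matches the Command pattern

Command


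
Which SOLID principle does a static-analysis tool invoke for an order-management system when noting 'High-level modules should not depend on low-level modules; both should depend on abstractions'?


This describes the Dependency Inversion Principle (DIP)

Dependency Inversion Principle (DIP)


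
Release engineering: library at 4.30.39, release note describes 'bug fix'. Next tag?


Current: 4.30.39
Change category: 'bug fix' → patch bump
SemVer rule: patch bump → increment PATCH (MAJOR and MINOR unchanged)
New: 4.30.40

4.30.40


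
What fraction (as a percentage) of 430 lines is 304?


Coverage = covered / total * 100
Coverage = 304 / 430 * 100
Coverage = 70.7%

70.7%


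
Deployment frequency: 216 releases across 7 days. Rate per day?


Formula: deployments per day = releases / days
= 216 / 7
= 30.857 deploys/day
(equivalently, 216.0 deploys/week)

30.857 deploys/day


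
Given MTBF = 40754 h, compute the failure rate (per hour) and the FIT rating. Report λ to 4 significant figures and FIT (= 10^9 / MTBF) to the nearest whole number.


Formula: λ = 1 / MTBF; FIT = λ × 1e9 = 1e9 / MTBF
λ = 1 / 40754 ≈ 2.454e-05 failures/hour
FIT = 1e9 / 40754 ≈ 24537 failures per 1e9 hours (nearest whole number)

λ = 2.454e-05 /h, FIT = 24537


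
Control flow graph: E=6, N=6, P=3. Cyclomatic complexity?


Formula: V(G) = E - N + 2P
V(G) = 6 - 6 + 2*3
V(G) = 0 + 6
V(G) = 6

6


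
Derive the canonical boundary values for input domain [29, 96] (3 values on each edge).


Range: [29, 96]
Boundaries: just below min, min, min+1, max-1, max, just above max
Values: [28, 29, 30, 95, 96, 97]

[28, 29, 30, 95, 96, 97]


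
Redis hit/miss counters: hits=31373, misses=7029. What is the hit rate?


Formula: hit rate = hits / (hits + misses) * 100
hit rate = 31373 / (31373 + 7029) * 100
hit rate = 31373 / 38402 * 100
hit rate = 81.7%

81.7%


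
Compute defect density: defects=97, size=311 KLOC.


Defect density = defects / KLOC
Defect density = 97 / 311
Defect density = 0.312 defects/KLOC

0.312 defects/KLOC


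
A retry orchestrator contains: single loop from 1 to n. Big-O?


Reasoning: one pass through n items
Complexity: O(n)

O(n)


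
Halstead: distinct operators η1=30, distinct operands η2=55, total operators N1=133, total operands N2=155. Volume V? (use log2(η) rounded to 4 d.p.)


Formula: V = N * log2(η), where N = N1 + N2 and η = η1 + η2
η = 30 + 55 = 85
N = 133 + 155 = 288
log2(85) ≈ 6.4094
V = 288 * 6.4094 = 1845.91

1845.91


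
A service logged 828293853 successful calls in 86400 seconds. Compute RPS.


Formula: throughput = requests / seconds
throughput = 828293853 / 86400
throughput = 9586.73 requests/second

9586.73 requests/second


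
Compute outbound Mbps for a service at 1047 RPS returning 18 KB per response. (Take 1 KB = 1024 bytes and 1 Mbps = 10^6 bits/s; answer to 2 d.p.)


Formula: Mbps = payload_bytes * RPS * 8 / 1e6
Payload per request = 18 KB = 18 * 1024 = 18432 bytes
Total bytes/sec = 18432 * 1047 = 19298304
Total bits/sec = 19298304 * 8 = 154386432
Mbps = 154386432 / 1e6 = 154.39

154.39 Mbps


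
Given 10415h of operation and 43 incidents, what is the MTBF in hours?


Formula: MTBF = Total operating time / Number of failures
MTBF = 10415 / 43
MTBF = 242.21 hours

242.21 hours


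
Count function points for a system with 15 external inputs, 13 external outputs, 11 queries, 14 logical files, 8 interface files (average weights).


UFP = EI*4 + EO*5 + EQ*4 + ILF*10 + EIF*7
UFP = 15*4 + 13*5 + 11*4 + 14*10 + 8*7
UFP = 60 + 65 + 44 + 140 + 56
UFP = 365

365


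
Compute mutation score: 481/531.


Mutation score = killed / total * 100
Mutation score = 481 / 531 * 100
Mutation score = 90.58%

90.58%


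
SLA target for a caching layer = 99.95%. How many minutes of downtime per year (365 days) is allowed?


Formula: allowed downtime = period * (100 - SLA) / 100
Period (year (365 days)) = 525600 minutes
Unavailability fraction = (100 - 99.95) / 100
Allowed downtime = 525600 * (100 - 99.95) / 100
Allowed downtime = 262.8 minutes

262.8 minutes


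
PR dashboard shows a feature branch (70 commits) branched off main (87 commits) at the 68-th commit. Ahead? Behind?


Common ancestor: commit #68
feature commits after divergence: 70 - 68 = 2
main commits after divergence: 87 - 68 = 19
feature is 2 commits ahead of main
main is 19 commits ahead of feature

feature ahead: 2, main ahead: 19


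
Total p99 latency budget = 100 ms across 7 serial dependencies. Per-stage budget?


Formula: per_stage = total_budget / stages
per_stage = 100 / 7
per_stage = 14.29 ms

14.29 ms


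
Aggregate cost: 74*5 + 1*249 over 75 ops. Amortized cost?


Formula: Amortized cost = Total cost / Operations
Total cost = (74 * 5) + (1 * 249)
Total cost = 370 + 249 = 619
Amortized = 619 / 75 = 8.2533

8.2533


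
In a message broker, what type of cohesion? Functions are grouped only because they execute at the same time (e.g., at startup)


Reasoning: Related by timing only
Type: Temporal cohesion

Temporal cohesion


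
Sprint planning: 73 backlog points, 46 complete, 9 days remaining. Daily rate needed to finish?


Formula: Required rate = Remaining points / Days left
Remaining = 73 - 46 = 27 points
Required rate = 27 / 9 = 3.0 points/day

3.0 points/day


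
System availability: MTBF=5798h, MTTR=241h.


Availability = MTBF / (MTBF + MTTR)
Availability = 5798 / (5798 + 241)
Availability = 5798 / 6039
Availability = 96.0093%

96.0093%


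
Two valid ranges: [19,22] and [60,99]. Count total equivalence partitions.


Valid ranges: [19,22] and [60,99]
Class 1: x < 19 — invalid
Class 2: 19 ≤ x ≤ 22 — valid
Class 3: 22 < x < 60 — invalid (gap between ranges)
Class 4: 60 ≤ x ≤ 99 — valid
Class 5: x > 99 — invalid
Total equivalence classes: 5

5 equivalence classes


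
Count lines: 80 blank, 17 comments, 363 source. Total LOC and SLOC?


Total LOC = blank + comment + code
Total LOC = 80 + 17 + 363 = 460
SLOC (source only) = code = 363

Total LOC: 460, SLOC: 363


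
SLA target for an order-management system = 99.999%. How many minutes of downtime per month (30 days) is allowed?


Formula: allowed downtime = period * (100 - SLA) / 100
Period (month (30 days)) = 43200 minutes
Unavailability fraction = (100 - 99.999) / 100
Allowed downtime = 43200 * (100 - 99.999) / 100
Allowed downtime = 0.432 minutes

0.432 minutes
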